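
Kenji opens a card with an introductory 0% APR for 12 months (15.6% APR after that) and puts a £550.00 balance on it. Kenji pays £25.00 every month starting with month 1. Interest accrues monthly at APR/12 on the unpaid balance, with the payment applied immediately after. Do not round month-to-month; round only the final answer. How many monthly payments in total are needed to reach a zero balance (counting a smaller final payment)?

23 payments

Promo months 1–12 at r₀ = 0%/12 = 0; months 13+ at r₁ = 15.6%/12 = 0.013.
After month 12 (no interest yet): B = £550.00 − 12·£25.00 = £250.00.
Then at r₁ with £25.00/mo: n₂ = −ln(1 − r₁·B/P)/ln(1+r₁) ≈ 10.78 → 11 more payments.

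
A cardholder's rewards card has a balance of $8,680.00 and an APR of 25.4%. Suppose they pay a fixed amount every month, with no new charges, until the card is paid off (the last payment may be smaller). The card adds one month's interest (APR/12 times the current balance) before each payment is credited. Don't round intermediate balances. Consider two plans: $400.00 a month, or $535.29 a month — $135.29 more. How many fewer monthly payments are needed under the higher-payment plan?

9 fewer payments

Monthly rate r = 25.4%/12 = 2.11667% = 0.0211667.
At $400.00/mo: n = ⌈−ln(1 − rB₀/P)/ln(1+r)⌉ = 30 payments (last $144.08); total interest = total paid − $8,680.00 = $3,064.08.
At $535.29/mo: 21 payments (last $38.80); total interest $2,064.60.
Payments saved = 30 − 21 = 9.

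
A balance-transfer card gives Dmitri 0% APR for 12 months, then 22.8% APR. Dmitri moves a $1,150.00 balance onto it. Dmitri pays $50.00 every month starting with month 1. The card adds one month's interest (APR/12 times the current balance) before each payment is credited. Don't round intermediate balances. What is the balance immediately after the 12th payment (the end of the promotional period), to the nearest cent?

$550.00

Promo months 1–12 at r₀ = 0%/12 = 0; months 13+ at r₁ = 22.8%/12 = 0.019.
After month 12 (no interest yet): B = $1,150.00 − 12·$50.00 = $550.00.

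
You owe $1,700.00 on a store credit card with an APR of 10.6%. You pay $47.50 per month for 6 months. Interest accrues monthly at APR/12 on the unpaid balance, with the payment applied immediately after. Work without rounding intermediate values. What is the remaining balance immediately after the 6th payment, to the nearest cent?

Monthly rate r = 10.6%/12 = 0.883333% = 0.00883333.
Each month: B ← B·(1+r) − $47.50.
Month 1: interest $15.02; balance after payment $1,667.52.
Month 2: interest $14.73; balance after payment $1,634.75.
Month 3: interest $14.44; balance after payment $1,601.69.
Month 4: interest $14.15; balance after payment $1,568.33.
Month 5: interest $13.85; balance after payment $1,534.69.
Month 6: interest $13.56; balance after payment $1,500.74.

$1,500.74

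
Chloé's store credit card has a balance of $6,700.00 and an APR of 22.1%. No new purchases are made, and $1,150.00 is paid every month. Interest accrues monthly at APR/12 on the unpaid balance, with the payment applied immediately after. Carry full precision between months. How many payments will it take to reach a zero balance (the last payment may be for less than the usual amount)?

7 months

Monthly rate r = 22.1%/12 = 1.84167% = 0.0184167.
Recurrence: B ← B·(1+r) − $1,150.00.
Month 1: interest $123.39; balance after payment $5,673.39.
Month 2: interest $104.48; balance after payment $4,627.88.
Closed form: n = −ln(1 − rB₀/P)/ln(1+r) = −ln(0.8927)/ln(1.01842) ≈ 6.220, so the balance reaches zero during payment 7.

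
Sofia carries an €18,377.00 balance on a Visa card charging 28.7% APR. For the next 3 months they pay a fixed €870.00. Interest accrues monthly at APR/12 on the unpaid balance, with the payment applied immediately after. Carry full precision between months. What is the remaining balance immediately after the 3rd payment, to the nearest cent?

Monthly rate r = 28.7%/12 = 2.39167% = 0.0239167.
Each month: B ← B·(1+r) − €870.00.
Month 1: interest €439.52; balance after payment €17,946.52.
Month 2: interest €429.22; balance after payment €17,505.74.
Month 3: interest €418.68; balance after payment €17,054.42.

€17,054.42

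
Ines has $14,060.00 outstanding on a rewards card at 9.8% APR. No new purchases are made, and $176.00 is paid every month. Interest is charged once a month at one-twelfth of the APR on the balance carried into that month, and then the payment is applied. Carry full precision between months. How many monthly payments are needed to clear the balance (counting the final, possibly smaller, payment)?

130 months

Monthly rate r = 9.8%/12 = 0.816667% = 0.00816667.
Recurrence: B ← B·(1+r) − $176.00.
Month 1: interest $114.82; balance after payment $13,998.82.
Month 2: interest $114.32; balance after payment $13,937.15.
Closed form: n = −ln(1 − rB₀/P)/ln(1+r) = −ln(0.34759)/ln(1.00817) ≈ 129.922, so the balance reaches zero during payment 130.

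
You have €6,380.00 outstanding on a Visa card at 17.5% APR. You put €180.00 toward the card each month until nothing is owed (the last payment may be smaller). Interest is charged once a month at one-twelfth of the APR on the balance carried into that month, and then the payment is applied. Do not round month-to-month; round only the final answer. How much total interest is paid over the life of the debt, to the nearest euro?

Monthly rate r = 17.5%/12 = 1.45833% = 0.0145833.
Payoff takes n = ⌈−ln(1 − rB₀/P)/ln(1+r)⌉ = ⌈50.251⌉ = 51 payments; the last is €45.34.
Total paid = 50·€180.00 + €45.34 = €9,045.34.
Total interest = total paid − principal = €9,045.34 − €6,380.00 = €2,665.34.

€2,665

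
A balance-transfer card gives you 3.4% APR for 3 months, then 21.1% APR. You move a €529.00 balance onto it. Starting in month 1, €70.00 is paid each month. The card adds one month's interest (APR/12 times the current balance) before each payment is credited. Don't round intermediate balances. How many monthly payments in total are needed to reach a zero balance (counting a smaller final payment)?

8 months

Promo months 1–3 at r₀ = 3.4%/12 = 0.00283333; months 4+ at r₁ = 21.1%/12 = 0.0175833.
After month 3: iterate B ← B·(1+r₀) − €70.00 for 3 months → €322.91.
Then at r₁ with €70.00/mo: n₂ = −ln(1 − r₁·B/P)/ln(1+r₁) ≈ 4.85 → 5 more payments.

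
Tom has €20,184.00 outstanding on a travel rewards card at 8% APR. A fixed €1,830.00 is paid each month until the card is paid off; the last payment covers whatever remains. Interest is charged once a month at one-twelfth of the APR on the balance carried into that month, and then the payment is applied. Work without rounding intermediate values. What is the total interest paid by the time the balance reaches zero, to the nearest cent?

Monthly rate r = 8%/12 = 0.666667% = 0.00666667.
Payoff takes n = ⌈−ln(1 − rB₀/P)/ln(1+r)⌉ = ⌈11.494⌉ = 12 payments; the last is €905.90.
Total paid = 11·€1,830.00 + €905.90 = €21,035.90.
Total interest = total paid − principal = €21,035.90 − €20,184.00 = €851.90.

€851.90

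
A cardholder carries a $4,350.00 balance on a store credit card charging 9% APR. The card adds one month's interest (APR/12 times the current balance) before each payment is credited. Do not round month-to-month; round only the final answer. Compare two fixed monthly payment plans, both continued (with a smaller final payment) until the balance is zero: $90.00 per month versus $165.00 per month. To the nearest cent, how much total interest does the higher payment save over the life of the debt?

$557.66

Monthly rate r = 9%/12 = 0.75% = 0.0075.
At $90.00/mo: n = ⌈−ln(1 − rB₀/P)/ln(1+r)⌉ = 61 payments (last $22.71); total interest = total paid − $4,350.00 = $1,072.71.
At $165.00/mo: 30 payments (last $80.05); total interest $515.05.
Interest saved = $1,072.71 − $515.05 = $557.66.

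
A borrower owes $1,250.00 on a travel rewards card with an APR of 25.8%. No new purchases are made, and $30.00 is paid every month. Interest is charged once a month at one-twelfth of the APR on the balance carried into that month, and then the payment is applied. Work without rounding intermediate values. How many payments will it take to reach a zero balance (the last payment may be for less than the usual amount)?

107 months

Monthly rate r = 25.8%/12 = 2.15% = 0.0215.
Recurrence: B ← B·(1+r) − $30.00.
Month 1: interest $26.88; balance after payment $1,246.88.
Month 2: interest $26.81; balance after payment $1,243.68.
Closed form: n = −ln(1 − rB₀/P)/ln(1+r) = −ln(0.10417)/ln(1.0215) ≈ 106.325, so the balance reaches zero during payment 107.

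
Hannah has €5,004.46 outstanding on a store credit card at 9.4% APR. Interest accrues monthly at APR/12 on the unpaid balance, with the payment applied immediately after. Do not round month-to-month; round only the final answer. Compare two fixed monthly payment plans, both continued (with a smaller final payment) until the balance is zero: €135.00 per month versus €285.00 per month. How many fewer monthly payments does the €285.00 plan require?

25 fewer payments

Monthly rate r = 9.4%/12 = 0.783333% = 0.00783333.
At €135.00/mo: n = ⌈−ln(1 − rB₀/P)/ln(1+r)⌉ = 44 payments (last €129.92); total interest = total paid − €5,004.46 = €930.46.
At €285.00/mo: 19 payments (last €274.96); total interest €400.50.
Payments saved = 44 − 19 = 25.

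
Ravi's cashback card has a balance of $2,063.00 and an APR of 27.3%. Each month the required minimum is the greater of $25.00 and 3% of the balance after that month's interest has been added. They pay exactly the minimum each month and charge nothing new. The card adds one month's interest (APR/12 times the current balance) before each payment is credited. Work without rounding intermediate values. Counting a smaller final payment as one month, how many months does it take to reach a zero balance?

Monthly rate r = 27.3%/12 = 2.275% = 0.02275.
While 3% of the post-interest balance exceeds $25.00, each month B ← (B·(1+r))·(1 − 0.03), i.e. B shrinks by the factor (1+r)·0.97 = 0.99207.
This holds for months 1–117. Entering month 118 the balance is $812.50; 3% of the post-interest balance is now below $25.00, so the flat $25.00 minimum applies from here.
From month 118 a fixed $25.00 at rate r clears $812.50 in 60 more payments. Total: 117 + 60 = 177 months.

177 months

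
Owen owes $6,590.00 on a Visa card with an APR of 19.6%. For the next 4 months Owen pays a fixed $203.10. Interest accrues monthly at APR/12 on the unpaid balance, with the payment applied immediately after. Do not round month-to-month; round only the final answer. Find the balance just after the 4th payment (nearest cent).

$6,198.69

Monthly rate r = 19.6%/12 = 1.63333% = 0.0163333.
Each month: B ← B·(1+r) − $203.10.
Month 1: interest $107.64; balance after payment $6,494.54.
Month 2: interest $106.08; balance after payment $6,397.51.
Month 3: interest $104.49; balance after payment $6,298.91.
Month 4: interest $102.88; balance after payment $6,198.69.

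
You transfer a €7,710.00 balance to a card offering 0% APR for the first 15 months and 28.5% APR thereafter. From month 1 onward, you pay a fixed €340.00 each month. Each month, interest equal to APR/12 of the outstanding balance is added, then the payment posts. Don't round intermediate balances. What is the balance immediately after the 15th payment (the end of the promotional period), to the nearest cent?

Promo months 1–15 at r₀ = 0%/12 = 0; months 16+ at r₁ = 28.5%/12 = 0.02375.
After month 15 (no interest yet): B = €7,710.00 − 15·€340.00 = €2,610.00.

€2,610.00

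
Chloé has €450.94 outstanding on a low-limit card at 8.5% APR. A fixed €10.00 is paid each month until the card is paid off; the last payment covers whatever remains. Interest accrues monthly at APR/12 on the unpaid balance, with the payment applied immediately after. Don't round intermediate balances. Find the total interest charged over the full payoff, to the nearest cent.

Monthly rate r = 8.5%/12 = 0.708333% = 0.00708333.
Payoff takes n = ⌈−ln(1 − rB₀/P)/ln(1+r)⌉ = ⌈54.517⌉ = 55 payments; the last is €5.18.
Total paid = 54·€10.00 + €5.18 = €545.18.
Total interest = total paid − principal = €545.18 − €450.94 = €94.24.

€94.24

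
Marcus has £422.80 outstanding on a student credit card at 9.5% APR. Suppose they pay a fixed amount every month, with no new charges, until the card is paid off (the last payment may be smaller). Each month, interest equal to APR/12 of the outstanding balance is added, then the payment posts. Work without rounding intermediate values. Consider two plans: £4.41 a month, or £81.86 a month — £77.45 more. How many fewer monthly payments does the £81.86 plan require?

175 fewer payments

Monthly rate r = 9.5%/12 = 0.791667% = 0.00791667.
At £4.41/mo: n = ⌈−ln(1 − rB₀/P)/ln(1+r)⌉ = 181 payments (last £1.99); total interest = total paid − £422.80 = £372.99.
At £81.86/mo: 6 payments (last £24.16); total interest £10.66.
Payments saved = 181 − 6 = 175.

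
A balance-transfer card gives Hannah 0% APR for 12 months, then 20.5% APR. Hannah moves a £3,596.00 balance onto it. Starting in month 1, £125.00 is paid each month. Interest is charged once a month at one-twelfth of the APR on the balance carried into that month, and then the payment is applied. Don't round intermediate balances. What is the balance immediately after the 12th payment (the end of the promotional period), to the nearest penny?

£2,096.00

Promo months 1–12 at r₀ = 0%/12 = 0; months 13+ at r₁ = 20.5%/12 = 0.0170833.
After month 12 (no interest yet): B = £3,596.00 − 12·£125.00 = £2,096.00.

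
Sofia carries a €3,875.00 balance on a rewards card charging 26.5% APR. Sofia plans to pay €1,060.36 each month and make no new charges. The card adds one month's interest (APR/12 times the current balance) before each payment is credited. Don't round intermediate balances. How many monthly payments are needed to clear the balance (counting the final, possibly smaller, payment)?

4 payments

Monthly rate r = 26.5%/12 = 2.20833% = 0.0220833.
Recurrence: B ← B·(1+r) − €1,060.36.
Month 1: interest €85.57; balance after payment €2,900.21.
Month 2: interest €64.05; balance after payment €1,903.90.
Month 3: interest €42.04; balance after payment €885.58.
Month 4: interest €19.56; balance after payment €0.00.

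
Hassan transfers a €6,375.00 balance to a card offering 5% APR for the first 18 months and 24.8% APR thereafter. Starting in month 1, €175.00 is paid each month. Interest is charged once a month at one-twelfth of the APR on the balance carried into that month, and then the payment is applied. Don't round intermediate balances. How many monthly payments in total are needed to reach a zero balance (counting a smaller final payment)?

46 months

Promo months 1–18 at r₀ = 5%/12 = 0.00416667; months 19+ at r₁ = 24.8%/12 = 0.0206667.
After month 18: iterate B ← B·(1+r₀) − €175.00 for 18 months → €3,606.36.
Then at r₁ with €175.00/mo: n₂ = −ln(1 − r₁·B/P)/ln(1+r₁) ≈ 27.13 → 28 more payments.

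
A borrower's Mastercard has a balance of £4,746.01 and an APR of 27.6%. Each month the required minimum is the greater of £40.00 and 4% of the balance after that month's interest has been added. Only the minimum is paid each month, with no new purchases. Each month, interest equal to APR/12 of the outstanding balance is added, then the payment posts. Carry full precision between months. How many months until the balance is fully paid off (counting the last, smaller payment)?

124 months

Monthly rate r = 27.6%/12 = 2.3% = 0.023.
While 4% of the post-interest balance exceeds £40.00, each month B ← (B·(1+r))·(1 − 0.04), i.e. B shrinks by the factor (1+r)·0.96 = 0.98208.
This holds for months 1–88. Entering month 89 the balance is £966.61; 4% of the post-interest balance is now below £40.00, so the flat £40.00 minimum applies from here.
From month 89 a fixed £40.00 at rate r clears £966.61 in 36 more payments. Total: 88 + 36 = 124 months.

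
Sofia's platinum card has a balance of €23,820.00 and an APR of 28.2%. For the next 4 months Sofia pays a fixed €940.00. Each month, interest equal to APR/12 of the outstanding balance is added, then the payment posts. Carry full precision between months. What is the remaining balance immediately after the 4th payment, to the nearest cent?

€22,244.62

Monthly rate r = 28.2%/12 = 2.35% = 0.0235.
Each month: B ← B·(1+r) − €940.00.
Month 1: interest €559.77; balance after payment €23,439.77.
Month 2: interest €550.83; balance after payment €23,050.60.
Month 3: interest €541.69; balance after payment €22,652.29.
Month 4: interest €532.33; balance after payment €22,244.62.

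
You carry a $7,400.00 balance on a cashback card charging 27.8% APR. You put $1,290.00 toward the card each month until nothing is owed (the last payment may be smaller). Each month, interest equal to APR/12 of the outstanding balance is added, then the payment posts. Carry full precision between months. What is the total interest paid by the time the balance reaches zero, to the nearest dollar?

Monthly rate r = 27.8%/12 = 2.31667% = 0.0231667.
Payoff takes n = ⌈−ln(1 − rB₀/P)/ln(1+r)⌉ = ⌈6.226⌉ = 7 payments; the last is $294.35.
Total paid = 6·$1,290.00 + $294.35 = $8,034.35.
Total interest = total paid − principal = $8,034.35 − $7,400.00 = $634.35.

$634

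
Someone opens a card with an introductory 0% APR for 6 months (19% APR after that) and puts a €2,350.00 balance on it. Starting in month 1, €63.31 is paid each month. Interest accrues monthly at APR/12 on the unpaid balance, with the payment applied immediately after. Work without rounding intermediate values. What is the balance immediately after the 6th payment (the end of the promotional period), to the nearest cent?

€1,970.14

Promo months 1–6 at r₀ = 0%/12 = 0; months 7+ at r₁ = 19%/12 = 0.0158333.
After month 6 (no interest yet): B = €2,350.00 − 6·€63.31 = €1,970.14.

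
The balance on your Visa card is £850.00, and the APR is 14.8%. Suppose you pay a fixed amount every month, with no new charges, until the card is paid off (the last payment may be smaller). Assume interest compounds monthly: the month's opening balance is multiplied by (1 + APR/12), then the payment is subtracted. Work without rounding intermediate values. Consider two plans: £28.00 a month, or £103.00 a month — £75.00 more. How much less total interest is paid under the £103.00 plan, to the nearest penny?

Monthly rate r = 14.8%/12 = 1.23333% = 0.0123333.
At £28.00/mo: n = ⌈−ln(1 − rB₀/P)/ln(1+r)⌉ = 39 payments (last £7.46); total interest = total paid − £850.00 = £221.46.
At £103.00/mo: 9 payments (last £78.07); total interest £52.07.
Interest saved = £221.46 − £52.07 = £169.39.

£169.39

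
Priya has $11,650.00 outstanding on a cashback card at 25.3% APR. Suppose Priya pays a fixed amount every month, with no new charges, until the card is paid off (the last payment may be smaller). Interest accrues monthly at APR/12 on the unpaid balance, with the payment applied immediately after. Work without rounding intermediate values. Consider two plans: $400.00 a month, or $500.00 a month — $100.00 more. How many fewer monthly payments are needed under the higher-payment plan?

13 fewer payments

Monthly rate r = 25.3%/12 = 2.10833% = 0.0210833.
At $400.00/mo: n = ⌈−ln(1 − rB₀/P)/ln(1+r)⌉ = 46 payments (last $253.38); total interest = total paid − $11,650.00 = $6,603.38.
At $500.00/mo: 33 payments (last $196.05); total interest $4,546.05.
Payments saved = 46 − 33 = 13.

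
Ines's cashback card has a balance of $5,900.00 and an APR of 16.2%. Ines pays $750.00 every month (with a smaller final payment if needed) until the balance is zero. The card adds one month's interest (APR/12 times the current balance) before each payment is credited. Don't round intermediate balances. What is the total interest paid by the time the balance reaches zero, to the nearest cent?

$380.59

Monthly rate r = 16.2%/12 = 1.35% = 0.0135.
Payoff takes n = ⌈−ln(1 − rB₀/P)/ln(1+r)⌉ = ⌈8.373⌉ = 9 payments; the last is $280.59.
Total paid = 8·$750.00 + $280.59 = $6,280.59.
Total interest = total paid − principal = $6,280.59 − $5,900.00 = $380.59.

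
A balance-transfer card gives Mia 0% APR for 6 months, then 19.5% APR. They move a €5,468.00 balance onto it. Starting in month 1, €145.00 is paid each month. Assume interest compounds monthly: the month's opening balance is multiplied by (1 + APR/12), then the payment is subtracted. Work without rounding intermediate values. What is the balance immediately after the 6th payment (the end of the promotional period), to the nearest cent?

Promo months 1–6 at r₀ = 0%/12 = 0; months 7+ at r₁ = 19.5%/12 = 0.01625.
After month 6 (no interest yet): B = €5,468.00 − 6·€145.00 = €4,598.00.

€4,598.00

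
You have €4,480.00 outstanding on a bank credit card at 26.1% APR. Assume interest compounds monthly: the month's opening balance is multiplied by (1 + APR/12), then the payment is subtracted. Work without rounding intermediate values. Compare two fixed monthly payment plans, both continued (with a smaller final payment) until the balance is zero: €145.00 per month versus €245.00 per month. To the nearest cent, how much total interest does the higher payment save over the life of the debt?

Monthly rate r = 26.1%/12 = 2.175% = 0.02175.
At €145.00/mo: n = ⌈−ln(1 − rB₀/P)/ln(1+r)⌉ = 52 payments (last €117.38); total interest = total paid − €4,480.00 = €3,032.38.
At €245.00/mo: 24 payments (last €138.83); total interest €1,293.83.
Interest saved = €3,032.38 − €1,293.83 = €1,738.55.

€1,738.55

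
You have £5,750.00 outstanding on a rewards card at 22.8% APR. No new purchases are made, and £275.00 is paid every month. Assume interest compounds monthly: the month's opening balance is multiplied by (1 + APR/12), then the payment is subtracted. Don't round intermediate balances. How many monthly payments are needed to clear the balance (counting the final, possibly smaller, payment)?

Monthly rate r = 22.8%/12 = 1.9% = 0.019.
Recurrence: B ← B·(1+r) − £275.00.
Month 1: interest £109.25; balance after payment £5,584.25.
Month 2: interest £106.10; balance after payment £5,415.35.
Closed form: n = −ln(1 − rB₀/P)/ln(1+r) = −ln(0.60273)/ln(1.019) ≈ 26.899, so the balance reaches zero during payment 27.

27 payments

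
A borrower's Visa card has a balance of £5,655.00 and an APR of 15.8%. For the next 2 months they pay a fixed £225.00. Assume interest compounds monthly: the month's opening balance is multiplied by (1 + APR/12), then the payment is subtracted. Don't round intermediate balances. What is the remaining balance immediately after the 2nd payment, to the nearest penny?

£5,351.93

Monthly rate r = 15.8%/12 = 1.31667% = 0.0131667.
Each month: B ← B·(1+r) − £225.00.
Month 1: interest £74.46; balance after payment £5,504.46.
Month 2: interest £72.48; balance after payment £5,351.93.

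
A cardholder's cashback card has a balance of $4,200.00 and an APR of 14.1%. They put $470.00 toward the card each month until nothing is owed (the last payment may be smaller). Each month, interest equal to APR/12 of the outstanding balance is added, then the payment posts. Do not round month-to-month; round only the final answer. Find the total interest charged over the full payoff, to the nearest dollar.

$264

Monthly rate r = 14.1%/12 = 1.175% = 0.01175.
Payoff takes n = ⌈−ln(1 − rB₀/P)/ln(1+r)⌉ = ⌈9.496⌉ = 10 payments; the last is $233.97.
Total paid = 9·$470.00 + $233.97 = $4,463.97.
Total interest = total paid − principal = $4,463.97 − $4,200.00 = $263.97.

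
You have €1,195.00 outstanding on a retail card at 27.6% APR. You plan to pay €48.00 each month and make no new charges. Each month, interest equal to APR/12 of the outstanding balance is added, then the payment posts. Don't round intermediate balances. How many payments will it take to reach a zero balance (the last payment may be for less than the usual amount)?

38 months

Monthly rate r = 27.6%/12 = 2.3% = 0.023.
Recurrence: B ← B·(1+r) − €48.00.
Month 1: interest €27.48; balance after payment €1,174.48.
Month 2: interest €27.01; balance after payment €1,153.50.
Closed form: n = −ln(1 − rB₀/P)/ln(1+r) = −ln(0.4274)/ln(1.023) ≈ 37.382, so the balance reaches zero during payment 38.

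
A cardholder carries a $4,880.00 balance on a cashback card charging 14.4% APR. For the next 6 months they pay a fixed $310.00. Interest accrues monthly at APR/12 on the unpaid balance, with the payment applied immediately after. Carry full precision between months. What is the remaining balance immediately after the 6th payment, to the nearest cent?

Monthly rate r = 14.4%/12 = 1.2% = 0.012.
Each month: B ← B·(1+r) − $310.00.
Month 1: interest $58.56; balance after payment $4,628.56.
Month 2: interest $55.54; balance after payment $4,374.10.
Month 3: interest $52.49; balance after payment $4,116.59.
Month 4: interest $49.40; balance after payment $3,855.99.
Month 5: interest $46.27; balance after payment $3,592.26.
Month 6: interest $43.11; balance after payment $3,325.37.

$3,325.37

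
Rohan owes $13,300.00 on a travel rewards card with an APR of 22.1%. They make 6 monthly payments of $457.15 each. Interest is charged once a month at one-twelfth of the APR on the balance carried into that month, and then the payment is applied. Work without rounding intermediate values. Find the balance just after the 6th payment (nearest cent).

Monthly rate r = 22.1%/12 = 1.84167% = 0.0184167.
Each month: B ← B·(1+r) − $457.15.
Month 1: interest $244.94; balance after payment $13,087.79.
Month 2: interest $241.03; balance after payment $12,871.68.
Month 3: interest $237.05; balance after payment $12,651.58.
Month 4: interest $233.00; balance after payment $12,427.43.
Month 5: interest $228.87; balance after payment $12,199.15.
Month 6: interest $224.67; balance after payment $11,966.67.

$11,966.67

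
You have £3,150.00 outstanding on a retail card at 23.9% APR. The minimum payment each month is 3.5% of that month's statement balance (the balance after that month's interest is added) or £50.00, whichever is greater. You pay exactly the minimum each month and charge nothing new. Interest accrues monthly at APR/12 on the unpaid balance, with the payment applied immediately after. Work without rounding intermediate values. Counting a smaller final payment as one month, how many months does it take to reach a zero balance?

93 months

Monthly rate r = 23.9%/12 = 1.99167% = 0.0199167.
While 3.5% of the post-interest balance exceeds £50.00, each month B ← (B·(1+r))·(1 − 0.035), i.e. B shrinks by the factor (1+r)·0.965 = 0.98422.
This holds for months 1–51. Entering month 52 the balance is £1,399.60; 3.5% of the post-interest balance is now below £50.00, so the flat £50.00 minimum applies from here.
From month 52 a fixed £50.00 at rate r clears £1,399.60 in 42 more payments. Total: 51 + 42 = 93 months.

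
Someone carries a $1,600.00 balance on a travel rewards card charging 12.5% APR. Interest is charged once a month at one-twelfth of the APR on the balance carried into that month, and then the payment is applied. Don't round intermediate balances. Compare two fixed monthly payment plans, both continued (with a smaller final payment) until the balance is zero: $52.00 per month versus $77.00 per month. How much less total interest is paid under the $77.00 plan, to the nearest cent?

$126.54

Monthly rate r = 12.5%/12 = 1.04167% = 0.0104167.
At $52.00/mo: n = ⌈−ln(1 − rB₀/P)/ln(1+r)⌉ = 38 payments (last $15.08); total interest = total paid − $1,600.00 = $339.08.
At $77.00/mo: 24 payments (last $41.54); total interest $212.54.
Interest saved = $339.08 − $212.54 = $126.54.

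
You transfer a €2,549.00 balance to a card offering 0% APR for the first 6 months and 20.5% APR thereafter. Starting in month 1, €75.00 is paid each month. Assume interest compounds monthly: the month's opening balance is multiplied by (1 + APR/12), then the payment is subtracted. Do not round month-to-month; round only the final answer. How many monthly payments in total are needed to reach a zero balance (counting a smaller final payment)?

Promo months 1–6 at r₀ = 0%/12 = 0; months 7+ at r₁ = 20.5%/12 = 0.0170833.
After month 6 (no interest yet): B = €2,549.00 − 6·€75.00 = €2,099.00.
Then at r₁ with €75.00/mo: n₂ = −ln(1 − r₁·B/P)/ln(1+r₁) ≈ 38.39 → 39 more payments.

45 payments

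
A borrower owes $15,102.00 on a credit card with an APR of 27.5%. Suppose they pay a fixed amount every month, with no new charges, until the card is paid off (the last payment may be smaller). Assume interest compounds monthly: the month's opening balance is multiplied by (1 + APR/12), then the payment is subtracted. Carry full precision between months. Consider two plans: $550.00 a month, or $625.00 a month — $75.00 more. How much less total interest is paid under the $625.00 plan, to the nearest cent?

$1,828.34

Monthly rate r = 27.5%/12 = 2.29167% = 0.0229167.
At $550.00/mo: n = ⌈−ln(1 − rB₀/P)/ln(1+r)⌉ = 44 payments (last $436.31); total interest = total paid − $15,102.00 = $8,984.31.
At $625.00/mo: 36 payments (last $382.97); total interest $7,155.97.
Interest saved = $8,984.31 − $7,155.97 = $1,828.34.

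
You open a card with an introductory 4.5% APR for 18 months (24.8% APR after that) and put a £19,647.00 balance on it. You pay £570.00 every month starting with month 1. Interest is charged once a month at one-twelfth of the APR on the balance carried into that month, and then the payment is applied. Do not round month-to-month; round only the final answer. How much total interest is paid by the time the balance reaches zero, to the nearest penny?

£3,839.88

Promo months 1–18 at r₀ = 4.5%/12 = 0.00375; months 19+ at r₁ = 24.8%/12 = 0.0206667.
After month 18: iterate B ← B·(1+r₀) − £570.00 for 18 months → £10,422.63.
Then at r₁ with £570.00/mo: n₂ = −ln(1 − r₁·B/P)/ln(1+r₁) ≈ 23.20 → 24 more payments.
Total paid = 41·£570.00 + £116.88 = £23,486.88; interest = £23,486.88 − £19,647.00 = £3,839.88.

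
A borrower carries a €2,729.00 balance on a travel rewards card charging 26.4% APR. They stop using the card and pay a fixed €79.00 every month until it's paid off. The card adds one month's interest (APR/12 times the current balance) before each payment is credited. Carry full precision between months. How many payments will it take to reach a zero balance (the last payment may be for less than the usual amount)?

66 payments

Monthly rate r = 26.4%/12 = 2.2% = 0.022.
Recurrence: B ← B·(1+r) − €79.00.
Month 1: interest €60.04; balance after payment €2,710.04.
Month 2: interest €59.62; balance after payment €2,690.66.
Closed form: n = −ln(1 − rB₀/P)/ln(1+r) = −ln(0.24003)/ln(1.022) ≈ 65.575, so the balance reaches zero during payment 66.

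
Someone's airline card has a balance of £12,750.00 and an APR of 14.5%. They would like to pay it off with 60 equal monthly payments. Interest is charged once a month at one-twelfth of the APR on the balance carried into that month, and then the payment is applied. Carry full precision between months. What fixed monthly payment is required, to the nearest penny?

Monthly rate r = 14.5%/12 = 1.20833% = 0.0120833.
Level-payment amortization: P = B₀·r / (1 − (1+r)^(−n)) = 12750.00·0.0120833 / (1 − 1.01208^(−60)).
Denominator 1 − (1+r)^(−60) = 0.513566346.
P = 154.062 / 0.513566346 ≈ 299.99.

£299.99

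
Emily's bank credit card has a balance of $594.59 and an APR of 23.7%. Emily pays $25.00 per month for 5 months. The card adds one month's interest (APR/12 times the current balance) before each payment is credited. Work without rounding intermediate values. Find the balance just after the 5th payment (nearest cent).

$525.64

Monthly rate r = 23.7%/12 = 1.975% = 0.01975.
Each month: B ← B·(1+r) − $25.00.
Month 1: interest $11.74; balance after payment $581.33.
Month 2: interest $11.48; balance after payment $567.81.
Month 3: interest $11.21; balance after payment $554.03.
Month 4: interest $10.94; balance after payment $539.97.
Month 5: interest $10.66; balance after payment $525.64.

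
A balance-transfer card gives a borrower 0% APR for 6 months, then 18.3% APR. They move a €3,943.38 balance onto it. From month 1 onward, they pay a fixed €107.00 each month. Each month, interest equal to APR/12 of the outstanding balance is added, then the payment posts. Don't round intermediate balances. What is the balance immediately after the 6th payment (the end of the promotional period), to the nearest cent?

Promo months 1–6 at r₀ = 0%/12 = 0; months 7+ at r₁ = 18.3%/12 = 0.01525.
After month 6 (no interest yet): B = €3,943.38 − 6·€107.00 = €3,301.38.

€3,301.38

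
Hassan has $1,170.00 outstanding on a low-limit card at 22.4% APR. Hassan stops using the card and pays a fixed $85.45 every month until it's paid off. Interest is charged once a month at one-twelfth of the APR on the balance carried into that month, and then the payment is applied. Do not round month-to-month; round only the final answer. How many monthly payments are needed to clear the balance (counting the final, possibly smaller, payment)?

Monthly rate r = 22.4%/12 = 1.86667% = 0.0186667.
Recurrence: B ← B·(1+r) − $85.45.
Month 1: interest $21.84; balance after payment $1,106.39.
Month 2: interest $20.65; balance after payment $1,041.59.
Closed form: n = −ln(1 − rB₀/P)/ln(1+r) = −ln(0.74441)/ln(1.01867) ≈ 15.959, so the balance reaches zero during payment 16.

16 payments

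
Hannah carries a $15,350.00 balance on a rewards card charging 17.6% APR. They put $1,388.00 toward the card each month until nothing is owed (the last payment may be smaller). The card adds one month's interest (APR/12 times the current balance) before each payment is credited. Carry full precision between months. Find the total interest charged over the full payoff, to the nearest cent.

Monthly rate r = 17.6%/12 = 1.46667% = 0.0146667.
Payoff takes n = ⌈−ln(1 − rB₀/P)/ln(1+r)⌉ = ⌈12.155⌉ = 13 payments; the last is $216.18.
Total paid = 12·$1,388.00 + $216.18 = $16,872.18.
Total interest = total paid − principal = $16,872.18 − $15,350.00 = $1,522.18.

$1,522.18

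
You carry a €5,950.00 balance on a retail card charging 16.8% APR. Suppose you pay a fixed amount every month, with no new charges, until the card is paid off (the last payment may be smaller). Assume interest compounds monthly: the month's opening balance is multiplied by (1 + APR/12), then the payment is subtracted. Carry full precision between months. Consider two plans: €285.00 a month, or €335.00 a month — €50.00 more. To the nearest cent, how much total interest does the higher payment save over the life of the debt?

€197.65

Monthly rate r = 16.8%/12 = 1.4% = 0.014.
At €285.00/mo: n = ⌈−ln(1 − rB₀/P)/ln(1+r)⌉ = 25 payments (last €247.00); total interest = total paid − €5,950.00 = €1,137.00.
At €335.00/mo: 21 payments (last €189.35); total interest €939.35.
Interest saved = €1,137.00 − €939.35 = €197.65.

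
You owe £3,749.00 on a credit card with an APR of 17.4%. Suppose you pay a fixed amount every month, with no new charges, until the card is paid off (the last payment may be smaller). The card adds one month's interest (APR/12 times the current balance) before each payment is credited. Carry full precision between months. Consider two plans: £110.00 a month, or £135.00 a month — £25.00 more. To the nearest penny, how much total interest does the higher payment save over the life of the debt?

£375.89

Monthly rate r = 17.4%/12 = 1.45% = 0.0145.
At £110.00/mo: n = ⌈−ln(1 − rB₀/P)/ln(1+r)⌉ = 48 payments (last £38.24); total interest = total paid − £3,749.00 = £1,459.24.
At £135.00/mo: 36 payments (last £107.35); total interest £1,083.35.
Interest saved = £1,459.24 − £1,083.35 = £375.89.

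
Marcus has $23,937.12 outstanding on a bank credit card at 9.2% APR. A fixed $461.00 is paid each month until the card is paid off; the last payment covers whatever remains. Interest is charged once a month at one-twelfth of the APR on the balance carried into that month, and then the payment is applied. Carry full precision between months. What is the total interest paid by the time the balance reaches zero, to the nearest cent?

Monthly rate r = 9.2%/12 = 0.766667% = 0.00766667.
Payoff takes n = ⌈−ln(1 − rB₀/P)/ln(1+r)⌉ = ⌈66.468⌉ = 67 payments; the last is $216.02.
Total paid = 66·$461.00 + $216.02 = $30,642.02.
Total interest = total paid − principal = $30,642.02 − $23,937.12 = $6,704.90.

$6,704.90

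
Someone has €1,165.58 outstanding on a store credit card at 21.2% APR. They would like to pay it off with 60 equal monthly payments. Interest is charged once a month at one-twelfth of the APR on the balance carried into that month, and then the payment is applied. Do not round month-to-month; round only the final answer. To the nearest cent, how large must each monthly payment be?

Monthly rate r = 21.2%/12 = 1.76667% = 0.0176667.
Level-payment amortization: P = B₀·r / (1 − (1+r)^(−n)) = 1165.58·0.0176667 / (1 − 1.01767^(−60)).
Denominator 1 − (1+r)^(−60) = 0.650323034.
P = 20.5919 / 0.650323034 ≈ 31.66.

€31.66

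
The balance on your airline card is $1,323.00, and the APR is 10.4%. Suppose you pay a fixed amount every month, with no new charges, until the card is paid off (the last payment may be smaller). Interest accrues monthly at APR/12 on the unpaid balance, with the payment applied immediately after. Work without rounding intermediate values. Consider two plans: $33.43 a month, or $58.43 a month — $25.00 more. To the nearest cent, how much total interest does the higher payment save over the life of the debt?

$148.11

Monthly rate r = 10.4%/12 = 0.866667% = 0.00866667.
At $33.43/mo: n = ⌈−ln(1 − rB₀/P)/ln(1+r)⌉ = 49 payments (last $22.66); total interest = total paid − $1,323.00 = $304.30.
At $58.43/mo: 26 payments (last $18.44); total interest $156.19.
Interest saved = $304.30 − $156.19 = $148.11.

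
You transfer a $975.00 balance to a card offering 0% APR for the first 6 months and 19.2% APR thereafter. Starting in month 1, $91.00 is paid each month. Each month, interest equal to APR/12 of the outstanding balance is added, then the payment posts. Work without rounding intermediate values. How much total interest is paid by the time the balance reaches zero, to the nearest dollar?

$21

Promo months 1–6 at r₀ = 0%/12 = 0; months 7+ at r₁ = 19.2%/12 = 0.016.
After month 6 (no interest yet): B = $975.00 − 6·$91.00 = $429.00.
Then at r₁ with $91.00/mo: n₂ = −ln(1 − r₁·B/P)/ln(1+r₁) ≈ 4.94 → 5 more payments.
Total paid = 10·$91.00 + $85.64 = $995.64; interest = $995.64 − $975.00 = $20.64.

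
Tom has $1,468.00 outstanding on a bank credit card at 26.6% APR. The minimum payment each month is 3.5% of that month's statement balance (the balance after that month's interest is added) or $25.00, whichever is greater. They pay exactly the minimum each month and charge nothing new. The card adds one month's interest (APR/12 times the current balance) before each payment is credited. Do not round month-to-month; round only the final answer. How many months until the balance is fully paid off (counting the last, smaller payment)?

Monthly rate r = 26.6%/12 = 2.21667% = 0.0221667.
While 3.5% of the post-interest balance exceeds $25.00, each month B ← (B·(1+r))·(1 − 0.035), i.e. B shrinks by the factor (1+r)·0.965 = 0.98639.
This holds for months 1–55. Entering month 56 the balance is $690.91; 3.5% of the post-interest balance is now below $25.00, so the flat $25.00 minimum applies from here.
From month 56 a fixed $25.00 at rate r clears $690.91 in 44 more payments. Total: 55 + 44 = 99 months.

99 months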